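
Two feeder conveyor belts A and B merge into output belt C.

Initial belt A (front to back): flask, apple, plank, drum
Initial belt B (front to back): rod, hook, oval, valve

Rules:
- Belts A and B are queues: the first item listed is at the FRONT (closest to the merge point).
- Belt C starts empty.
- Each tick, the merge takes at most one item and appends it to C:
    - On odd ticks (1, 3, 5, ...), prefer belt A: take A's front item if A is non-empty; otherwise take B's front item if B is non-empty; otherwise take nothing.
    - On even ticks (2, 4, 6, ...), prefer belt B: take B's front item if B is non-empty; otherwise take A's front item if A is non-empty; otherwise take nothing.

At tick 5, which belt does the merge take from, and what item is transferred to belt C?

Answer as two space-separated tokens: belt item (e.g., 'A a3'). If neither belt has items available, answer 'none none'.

Answer: A plank

Derivation:
Tick 1: prefer A, take flask from A; A=[apple,plank,drum] B=[rod,hook,oval,valve] C=[flask]
Tick 2: prefer B, take rod from B; A=[apple,plank,drum] B=[hook,oval,valve] C=[flask,rod]
Tick 3: prefer A, take apple from A; A=[plank,drum] B=[hook,oval,valve] C=[flask,rod,apple]
Tick 4: prefer B, take hook from B; A=[plank,drum] B=[oval,valve] C=[flask,rod,apple,hook]
Tick 5: prefer A, take plank from A; A=[drum] B=[oval,valve] C=[flask,rod,apple,hook,plank]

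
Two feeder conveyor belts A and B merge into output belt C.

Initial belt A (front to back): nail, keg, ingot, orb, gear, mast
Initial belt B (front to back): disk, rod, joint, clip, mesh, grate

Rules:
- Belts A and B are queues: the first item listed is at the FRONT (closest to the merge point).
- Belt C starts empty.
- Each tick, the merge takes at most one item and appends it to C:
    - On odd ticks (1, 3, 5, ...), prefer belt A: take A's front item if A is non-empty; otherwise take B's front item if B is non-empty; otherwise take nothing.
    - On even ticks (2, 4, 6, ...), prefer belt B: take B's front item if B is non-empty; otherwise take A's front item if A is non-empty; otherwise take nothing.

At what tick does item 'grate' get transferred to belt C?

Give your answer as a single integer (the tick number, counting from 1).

Answer: 12

Derivation:
Tick 1: prefer A, take nail from A; A=[keg,ingot,orb,gear,mast] B=[disk,rod,joint,clip,mesh,grate] C=[nail]
Tick 2: prefer B, take disk from B; A=[keg,ingot,orb,gear,mast] B=[rod,joint,clip,mesh,grate] C=[nail,disk]
Tick 3: prefer A, take keg from A; A=[ingot,orb,gear,mast] B=[rod,joint,clip,mesh,grate] C=[nail,disk,keg]
Tick 4: prefer B, take rod from B; A=[ingot,orb,gear,mast] B=[joint,clip,mesh,grate] C=[nail,disk,keg,rod]
Tick 5: prefer A, take ingot from A; A=[orb,gear,mast] B=[joint,clip,mesh,grate] C=[nail,disk,keg,rod,ingot]
Tick 6: prefer B, take joint from B; A=[orb,gear,mast] B=[clip,mesh,grate] C=[nail,disk,keg,rod,ingot,joint]
Tick 7: prefer A, take orb from A; A=[gear,mast] B=[clip,mesh,grate] C=[nail,disk,keg,rod,ingot,joint,orb]
Tick 8: prefer B, take clip from B; A=[gear,mast] B=[mesh,grate] C=[nail,disk,keg,rod,ingot,joint,orb,clip]
Tick 9: prefer A, take gear from A; A=[mast] B=[mesh,grate] C=[nail,disk,keg,rod,ingot,joint,orb,clip,gear]
Tick 10: prefer B, take mesh from B; A=[mast] B=[grate] C=[nail,disk,keg,rod,ingot,joint,orb,clip,gear,mesh]
Tick 11: prefer A, take mast from A; A=[-] B=[grate] C=[nail,disk,keg,rod,ingot,joint,orb,clip,gear,mesh,mast]
Tick 12: prefer B, take grate from B; A=[-] B=[-] C=[nail,disk,keg,rod,ingot,joint,orb,clip,gear,mesh,mast,grate]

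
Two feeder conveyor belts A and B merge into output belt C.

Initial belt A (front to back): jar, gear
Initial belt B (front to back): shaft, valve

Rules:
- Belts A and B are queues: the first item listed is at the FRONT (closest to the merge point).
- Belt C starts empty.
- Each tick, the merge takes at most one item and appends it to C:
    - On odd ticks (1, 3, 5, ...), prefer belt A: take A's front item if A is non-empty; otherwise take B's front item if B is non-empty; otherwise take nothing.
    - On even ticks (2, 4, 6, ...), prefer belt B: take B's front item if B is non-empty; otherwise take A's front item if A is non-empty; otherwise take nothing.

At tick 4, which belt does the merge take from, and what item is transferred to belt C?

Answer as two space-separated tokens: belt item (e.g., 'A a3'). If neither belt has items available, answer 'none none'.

Tick 1: prefer A, take jar from A; A=[gear] B=[shaft,valve] C=[jar]
Tick 2: prefer B, take shaft from B; A=[gear] B=[valve] C=[jar,shaft]
Tick 3: prefer A, take gear from A; A=[-] B=[valve] C=[jar,shaft,gear]
Tick 4: prefer B, take valve from B; A=[-] B=[-] C=[jar,shaft,gear,valve]

Answer: B valve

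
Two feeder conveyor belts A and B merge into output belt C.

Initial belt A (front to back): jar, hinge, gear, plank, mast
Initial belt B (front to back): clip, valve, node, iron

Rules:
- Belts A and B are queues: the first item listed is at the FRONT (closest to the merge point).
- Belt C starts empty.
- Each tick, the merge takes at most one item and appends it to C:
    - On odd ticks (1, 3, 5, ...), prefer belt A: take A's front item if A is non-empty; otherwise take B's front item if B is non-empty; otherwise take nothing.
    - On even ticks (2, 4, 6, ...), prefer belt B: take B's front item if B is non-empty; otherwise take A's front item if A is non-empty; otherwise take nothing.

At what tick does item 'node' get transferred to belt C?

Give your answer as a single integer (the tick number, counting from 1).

Answer: 6

Derivation:
Tick 1: prefer A, take jar from A; A=[hinge,gear,plank,mast] B=[clip,valve,node,iron] C=[jar]
Tick 2: prefer B, take clip from B; A=[hinge,gear,plank,mast] B=[valve,node,iron] C=[jar,clip]
Tick 3: prefer A, take hinge from A; A=[gear,plank,mast] B=[valve,node,iron] C=[jar,clip,hinge]
Tick 4: prefer B, take valve from B; A=[gear,plank,mast] B=[node,iron] C=[jar,clip,hinge,valve]
Tick 5: prefer A, take gear from A; A=[plank,mast] B=[node,iron] C=[jar,clip,hinge,valve,gear]
Tick 6: prefer B, take node from B; A=[plank,mast] B=[iron] C=[jar,clip,hinge,valve,gear,node]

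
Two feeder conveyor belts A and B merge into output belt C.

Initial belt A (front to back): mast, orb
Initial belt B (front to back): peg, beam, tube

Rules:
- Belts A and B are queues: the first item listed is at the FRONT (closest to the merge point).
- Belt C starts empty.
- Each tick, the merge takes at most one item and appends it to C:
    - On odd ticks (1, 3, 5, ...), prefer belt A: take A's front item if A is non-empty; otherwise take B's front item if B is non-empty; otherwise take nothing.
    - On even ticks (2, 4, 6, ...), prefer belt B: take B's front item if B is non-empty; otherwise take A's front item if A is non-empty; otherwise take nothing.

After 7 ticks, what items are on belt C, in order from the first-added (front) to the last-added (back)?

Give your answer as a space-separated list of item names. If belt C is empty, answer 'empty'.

Tick 1: prefer A, take mast from A; A=[orb] B=[peg,beam,tube] C=[mast]
Tick 2: prefer B, take peg from B; A=[orb] B=[beam,tube] C=[mast,peg]
Tick 3: prefer A, take orb from A; A=[-] B=[beam,tube] C=[mast,peg,orb]
Tick 4: prefer B, take beam from B; A=[-] B=[tube] C=[mast,peg,orb,beam]
Tick 5: prefer A, take tube from B; A=[-] B=[-] C=[mast,peg,orb,beam,tube]
Tick 6: prefer B, both empty, nothing taken; A=[-] B=[-] C=[mast,peg,orb,beam,tube]
Tick 7: prefer A, both empty, nothing taken; A=[-] B=[-] C=[mast,peg,orb,beam,tube]

Answer: mast peg orb beam tube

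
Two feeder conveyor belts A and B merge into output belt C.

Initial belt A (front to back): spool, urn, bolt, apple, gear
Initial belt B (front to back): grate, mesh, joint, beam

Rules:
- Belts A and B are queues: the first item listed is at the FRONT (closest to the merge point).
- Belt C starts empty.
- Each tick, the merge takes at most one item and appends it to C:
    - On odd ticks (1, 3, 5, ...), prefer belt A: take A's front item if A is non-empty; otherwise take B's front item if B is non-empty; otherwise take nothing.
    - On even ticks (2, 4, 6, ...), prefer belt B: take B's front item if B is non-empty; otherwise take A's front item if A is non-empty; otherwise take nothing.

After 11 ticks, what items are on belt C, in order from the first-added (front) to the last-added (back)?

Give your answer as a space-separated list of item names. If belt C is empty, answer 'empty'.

Answer: spool grate urn mesh bolt joint apple beam gear

Derivation:
Tick 1: prefer A, take spool from A; A=[urn,bolt,apple,gear] B=[grate,mesh,joint,beam] C=[spool]
Tick 2: prefer B, take grate from B; A=[urn,bolt,apple,gear] B=[mesh,joint,beam] C=[spool,grate]
Tick 3: prefer A, take urn from A; A=[bolt,apple,gear] B=[mesh,joint,beam] C=[spool,grate,urn]
Tick 4: prefer B, take mesh from B; A=[bolt,apple,gear] B=[joint,beam] C=[spool,grate,urn,mesh]
Tick 5: prefer A, take bolt from A; A=[apple,gear] B=[joint,beam] C=[spool,grate,urn,mesh,bolt]
Tick 6: prefer B, take joint from B; A=[apple,gear] B=[beam] C=[spool,grate,urn,mesh,bolt,joint]
Tick 7: prefer A, take apple from A; A=[gear] B=[beam] C=[spool,grate,urn,mesh,bolt,joint,apple]
Tick 8: prefer B, take beam from B; A=[gear] B=[-] C=[spool,grate,urn,mesh,bolt,joint,apple,beam]
Tick 9: prefer A, take gear from A; A=[-] B=[-] C=[spool,grate,urn,mesh,bolt,joint,apple,beam,gear]
Tick 10: prefer B, both empty, nothing taken; A=[-] B=[-] C=[spool,grate,urn,mesh,bolt,joint,apple,beam,gear]
Tick 11: prefer A, both empty, nothing taken; A=[-] B=[-] C=[spool,grate,urn,mesh,bolt,joint,apple,beam,gear]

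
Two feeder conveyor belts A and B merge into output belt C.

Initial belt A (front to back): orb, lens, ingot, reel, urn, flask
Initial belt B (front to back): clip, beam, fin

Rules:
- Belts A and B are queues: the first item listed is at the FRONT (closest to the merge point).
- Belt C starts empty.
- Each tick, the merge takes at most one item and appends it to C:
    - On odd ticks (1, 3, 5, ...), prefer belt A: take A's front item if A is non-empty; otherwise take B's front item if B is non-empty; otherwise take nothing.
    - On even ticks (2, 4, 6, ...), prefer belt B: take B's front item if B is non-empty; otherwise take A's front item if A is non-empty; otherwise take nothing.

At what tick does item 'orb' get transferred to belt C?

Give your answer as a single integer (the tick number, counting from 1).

Answer: 1

Derivation:
Tick 1: prefer A, take orb from A; A=[lens,ingot,reel,urn,flask] B=[clip,beam,fin] C=[orb]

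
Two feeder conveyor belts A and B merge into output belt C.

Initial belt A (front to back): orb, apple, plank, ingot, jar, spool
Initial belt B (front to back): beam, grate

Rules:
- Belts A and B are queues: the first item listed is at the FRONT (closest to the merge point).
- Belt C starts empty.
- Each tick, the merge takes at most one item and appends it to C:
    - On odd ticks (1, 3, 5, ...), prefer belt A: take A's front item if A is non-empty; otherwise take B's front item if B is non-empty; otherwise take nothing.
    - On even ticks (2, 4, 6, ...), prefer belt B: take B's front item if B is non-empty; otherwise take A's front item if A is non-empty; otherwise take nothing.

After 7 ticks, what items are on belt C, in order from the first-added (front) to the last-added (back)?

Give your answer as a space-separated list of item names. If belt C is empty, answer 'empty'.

Tick 1: prefer A, take orb from A; A=[apple,plank,ingot,jar,spool] B=[beam,grate] C=[orb]
Tick 2: prefer B, take beam from B; A=[apple,plank,ingot,jar,spool] B=[grate] C=[orb,beam]
Tick 3: prefer A, take apple from A; A=[plank,ingot,jar,spool] B=[grate] C=[orb,beam,apple]
Tick 4: prefer B, take grate from B; A=[plank,ingot,jar,spool] B=[-] C=[orb,beam,apple,grate]
Tick 5: prefer A, take plank from A; A=[ingot,jar,spool] B=[-] C=[orb,beam,apple,grate,plank]
Tick 6: prefer B, take ingot from A; A=[jar,spool] B=[-] C=[orb,beam,apple,grate,plank,ingot]
Tick 7: prefer A, take jar from A; A=[spool] B=[-] C=[orb,beam,apple,grate,plank,ingot,jar]

Answer: orb beam apple grate plank ingot jar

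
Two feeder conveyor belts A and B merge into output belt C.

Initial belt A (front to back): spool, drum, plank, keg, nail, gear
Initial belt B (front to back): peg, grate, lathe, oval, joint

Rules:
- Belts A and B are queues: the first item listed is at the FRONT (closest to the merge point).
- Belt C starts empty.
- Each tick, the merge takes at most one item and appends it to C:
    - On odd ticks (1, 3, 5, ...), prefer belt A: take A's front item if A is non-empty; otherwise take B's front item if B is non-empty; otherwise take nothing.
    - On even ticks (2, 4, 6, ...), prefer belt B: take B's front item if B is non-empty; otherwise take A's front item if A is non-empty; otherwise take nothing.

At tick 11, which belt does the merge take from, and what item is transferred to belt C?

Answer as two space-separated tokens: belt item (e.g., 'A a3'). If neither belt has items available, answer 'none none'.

Answer: A gear

Derivation:
Tick 1: prefer A, take spool from A; A=[drum,plank,keg,nail,gear] B=[peg,grate,lathe,oval,joint] C=[spool]
Tick 2: prefer B, take peg from B; A=[drum,plank,keg,nail,gear] B=[grate,lathe,oval,joint] C=[spool,peg]
Tick 3: prefer A, take drum from A; A=[plank,keg,nail,gear] B=[grate,lathe,oval,joint] C=[spool,peg,drum]
Tick 4: prefer B, take grate from B; A=[plank,keg,nail,gear] B=[lathe,oval,joint] C=[spool,peg,drum,grate]
Tick 5: prefer A, take plank from A; A=[keg,nail,gear] B=[lathe,oval,joint] C=[spool,peg,drum,grate,plank]
Tick 6: prefer B, take lathe from B; A=[keg,nail,gear] B=[oval,joint] C=[spool,peg,drum,grate,plank,lathe]
Tick 7: prefer A, take keg from A; A=[nail,gear] B=[oval,joint] C=[spool,peg,drum,grate,plank,lathe,keg]
Tick 8: prefer B, take oval from B; A=[nail,gear] B=[joint] C=[spool,peg,drum,grate,plank,lathe,keg,oval]
Tick 9: prefer A, take nail from A; A=[gear] B=[joint] C=[spool,peg,drum,grate,plank,lathe,keg,oval,nail]
Tick 10: prefer B, take joint from B; A=[gear] B=[-] C=[spool,peg,drum,grate,plank,lathe,keg,oval,nail,joint]
Tick 11: prefer A, take gear from A; A=[-] B=[-] C=[spool,peg,drum,grate,plank,lathe,keg,oval,nail,joint,gear]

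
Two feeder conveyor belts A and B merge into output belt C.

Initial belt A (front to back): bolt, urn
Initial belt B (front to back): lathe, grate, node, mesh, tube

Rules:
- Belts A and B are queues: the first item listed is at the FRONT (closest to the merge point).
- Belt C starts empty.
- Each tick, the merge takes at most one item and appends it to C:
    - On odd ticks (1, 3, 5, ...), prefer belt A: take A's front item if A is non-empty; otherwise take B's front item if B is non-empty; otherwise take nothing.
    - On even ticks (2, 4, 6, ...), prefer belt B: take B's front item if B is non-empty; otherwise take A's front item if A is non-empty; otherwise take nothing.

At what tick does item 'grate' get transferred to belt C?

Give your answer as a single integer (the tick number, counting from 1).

Tick 1: prefer A, take bolt from A; A=[urn] B=[lathe,grate,node,mesh,tube] C=[bolt]
Tick 2: prefer B, take lathe from B; A=[urn] B=[grate,node,mesh,tube] C=[bolt,lathe]
Tick 3: prefer A, take urn from A; A=[-] B=[grate,node,mesh,tube] C=[bolt,lathe,urn]
Tick 4: prefer B, take grate from B; A=[-] B=[node,mesh,tube] C=[bolt,lathe,urn,grate]

Answer: 4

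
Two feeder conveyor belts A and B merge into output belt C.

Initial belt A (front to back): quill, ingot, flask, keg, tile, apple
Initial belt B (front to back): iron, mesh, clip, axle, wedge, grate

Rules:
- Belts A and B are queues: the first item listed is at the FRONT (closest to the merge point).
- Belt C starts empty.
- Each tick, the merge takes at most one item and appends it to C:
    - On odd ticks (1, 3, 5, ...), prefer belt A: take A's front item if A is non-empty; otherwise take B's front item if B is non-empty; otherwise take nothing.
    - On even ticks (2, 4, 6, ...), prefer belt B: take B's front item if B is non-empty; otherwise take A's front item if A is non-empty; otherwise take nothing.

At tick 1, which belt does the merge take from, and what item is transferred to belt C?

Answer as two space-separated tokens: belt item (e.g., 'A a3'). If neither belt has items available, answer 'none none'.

Tick 1: prefer A, take quill from A; A=[ingot,flask,keg,tile,apple] B=[iron,mesh,clip,axle,wedge,grate] C=[quill]

Answer: A quill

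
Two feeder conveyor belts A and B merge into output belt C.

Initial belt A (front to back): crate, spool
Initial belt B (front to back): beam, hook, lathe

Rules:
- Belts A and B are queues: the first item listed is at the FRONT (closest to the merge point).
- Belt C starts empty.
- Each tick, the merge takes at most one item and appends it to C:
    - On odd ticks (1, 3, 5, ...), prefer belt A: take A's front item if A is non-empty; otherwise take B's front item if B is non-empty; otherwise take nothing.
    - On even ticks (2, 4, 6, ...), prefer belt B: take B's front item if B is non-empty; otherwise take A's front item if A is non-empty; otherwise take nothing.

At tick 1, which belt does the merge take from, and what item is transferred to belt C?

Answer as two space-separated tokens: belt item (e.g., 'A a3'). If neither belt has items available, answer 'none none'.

Answer: A crate

Derivation:
Tick 1: prefer A, take crate from A; A=[spool] B=[beam,hook,lathe] C=[crate]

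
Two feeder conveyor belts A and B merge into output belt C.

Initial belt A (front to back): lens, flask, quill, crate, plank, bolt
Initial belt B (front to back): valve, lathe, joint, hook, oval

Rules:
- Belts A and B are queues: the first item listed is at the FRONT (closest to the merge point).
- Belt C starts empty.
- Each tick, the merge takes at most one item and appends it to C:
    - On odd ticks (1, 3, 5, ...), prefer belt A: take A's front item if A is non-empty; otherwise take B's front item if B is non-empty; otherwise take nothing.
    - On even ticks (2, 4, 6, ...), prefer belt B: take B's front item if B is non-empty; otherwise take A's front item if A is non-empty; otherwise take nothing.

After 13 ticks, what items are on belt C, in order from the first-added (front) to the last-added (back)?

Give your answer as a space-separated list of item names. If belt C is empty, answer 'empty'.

Answer: lens valve flask lathe quill joint crate hook plank oval bolt

Derivation:
Tick 1: prefer A, take lens from A; A=[flask,quill,crate,plank,bolt] B=[valve,lathe,joint,hook,oval] C=[lens]
Tick 2: prefer B, take valve from B; A=[flask,quill,crate,plank,bolt] B=[lathe,joint,hook,oval] C=[lens,valve]
Tick 3: prefer A, take flask from A; A=[quill,crate,plank,bolt] B=[lathe,joint,hook,oval] C=[lens,valve,flask]
Tick 4: prefer B, take lathe from B; A=[quill,crate,plank,bolt] B=[joint,hook,oval] C=[lens,valve,flask,lathe]
Tick 5: prefer A, take quill from A; A=[crate,plank,bolt] B=[joint,hook,oval] C=[lens,valve,flask,lathe,quill]
Tick 6: prefer B, take joint from B; A=[crate,plank,bolt] B=[hook,oval] C=[lens,valve,flask,lathe,quill,joint]
Tick 7: prefer A, take crate from A; A=[plank,bolt] B=[hook,oval] C=[lens,valve,flask,lathe,quill,joint,crate]
Tick 8: prefer B, take hook from B; A=[plank,bolt] B=[oval] C=[lens,valve,flask,lathe,quill,joint,crate,hook]
Tick 9: prefer A, take plank from A; A=[bolt] B=[oval] C=[lens,valve,flask,lathe,quill,joint,crate,hook,plank]
Tick 10: prefer B, take oval from B; A=[bolt] B=[-] C=[lens,valve,flask,lathe,quill,joint,crate,hook,plank,oval]
Tick 11: prefer A, take bolt from A; A=[-] B=[-] C=[lens,valve,flask,lathe,quill,joint,crate,hook,plank,oval,bolt]
Tick 12: prefer B, both empty, nothing taken; A=[-] B=[-] C=[lens,valve,flask,lathe,quill,joint,crate,hook,plank,oval,bolt]
Tick 13: prefer A, both empty, nothing taken; A=[-] B=[-] C=[lens,valve,flask,lathe,quill,joint,crate,hook,plank,oval,bolt]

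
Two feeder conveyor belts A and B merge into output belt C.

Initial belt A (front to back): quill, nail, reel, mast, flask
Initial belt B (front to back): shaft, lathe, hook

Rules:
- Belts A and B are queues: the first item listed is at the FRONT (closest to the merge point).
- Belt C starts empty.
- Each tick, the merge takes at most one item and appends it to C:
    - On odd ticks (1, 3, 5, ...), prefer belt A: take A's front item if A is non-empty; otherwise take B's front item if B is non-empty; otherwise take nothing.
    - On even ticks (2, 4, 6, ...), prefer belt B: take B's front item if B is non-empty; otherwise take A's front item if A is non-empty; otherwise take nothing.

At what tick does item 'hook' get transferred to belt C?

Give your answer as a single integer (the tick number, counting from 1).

Tick 1: prefer A, take quill from A; A=[nail,reel,mast,flask] B=[shaft,lathe,hook] C=[quill]
Tick 2: prefer B, take shaft from B; A=[nail,reel,mast,flask] B=[lathe,hook] C=[quill,shaft]
Tick 3: prefer A, take nail from A; A=[reel,mast,flask] B=[lathe,hook] C=[quill,shaft,nail]
Tick 4: prefer B, take lathe from B; A=[reel,mast,flask] B=[hook] C=[quill,shaft,nail,lathe]
Tick 5: prefer A, take reel from A; A=[mast,flask] B=[hook] C=[quill,shaft,nail,lathe,reel]
Tick 6: prefer B, take hook from B; A=[mast,flask] B=[-] C=[quill,shaft,nail,lathe,reel,hook]

Answer: 6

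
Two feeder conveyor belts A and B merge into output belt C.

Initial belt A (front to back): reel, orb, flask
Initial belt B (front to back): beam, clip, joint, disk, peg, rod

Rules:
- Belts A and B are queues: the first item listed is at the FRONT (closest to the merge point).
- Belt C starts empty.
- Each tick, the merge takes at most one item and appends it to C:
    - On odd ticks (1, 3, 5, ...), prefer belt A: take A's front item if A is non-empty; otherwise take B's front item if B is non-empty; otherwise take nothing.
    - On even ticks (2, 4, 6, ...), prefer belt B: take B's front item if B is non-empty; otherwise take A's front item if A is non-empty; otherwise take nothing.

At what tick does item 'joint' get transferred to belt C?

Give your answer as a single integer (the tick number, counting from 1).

Answer: 6

Derivation:
Tick 1: prefer A, take reel from A; A=[orb,flask] B=[beam,clip,joint,disk,peg,rod] C=[reel]
Tick 2: prefer B, take beam from B; A=[orb,flask] B=[clip,joint,disk,peg,rod] C=[reel,beam]
Tick 3: prefer A, take orb from A; A=[flask] B=[clip,joint,disk,peg,rod] C=[reel,beam,orb]
Tick 4: prefer B, take clip from B; A=[flask] B=[joint,disk,peg,rod] C=[reel,beam,orb,clip]
Tick 5: prefer A, take flask from A; A=[-] B=[joint,disk,peg,rod] C=[reel,beam,orb,clip,flask]
Tick 6: prefer B, take joint from B; A=[-] B=[disk,peg,rod] C=[reel,beam,orb,clip,flask,joint]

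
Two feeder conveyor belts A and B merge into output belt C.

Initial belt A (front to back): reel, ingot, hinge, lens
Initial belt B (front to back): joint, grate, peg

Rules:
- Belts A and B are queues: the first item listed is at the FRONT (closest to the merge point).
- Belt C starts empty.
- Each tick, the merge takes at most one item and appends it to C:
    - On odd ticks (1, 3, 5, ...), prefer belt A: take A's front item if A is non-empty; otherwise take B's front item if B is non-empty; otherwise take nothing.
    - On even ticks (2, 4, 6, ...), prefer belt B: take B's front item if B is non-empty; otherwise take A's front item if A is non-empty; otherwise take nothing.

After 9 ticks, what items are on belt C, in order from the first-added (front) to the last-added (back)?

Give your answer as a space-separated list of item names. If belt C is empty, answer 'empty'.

Answer: reel joint ingot grate hinge peg lens

Derivation:
Tick 1: prefer A, take reel from A; A=[ingot,hinge,lens] B=[joint,grate,peg] C=[reel]
Tick 2: prefer B, take joint from B; A=[ingot,hinge,lens] B=[grate,peg] C=[reel,joint]
Tick 3: prefer A, take ingot from A; A=[hinge,lens] B=[grate,peg] C=[reel,joint,ingot]
Tick 4: prefer B, take grate from B; A=[hinge,lens] B=[peg] C=[reel,joint,ingot,grate]
Tick 5: prefer A, take hinge from A; A=[lens] B=[peg] C=[reel,joint,ingot,grate,hinge]
Tick 6: prefer B, take peg from B; A=[lens] B=[-] C=[reel,joint,ingot,grate,hinge,peg]
Tick 7: prefer A, take lens from A; A=[-] B=[-] C=[reel,joint,ingot,grate,hinge,peg,lens]
Tick 8: prefer B, both empty, nothing taken; A=[-] B=[-] C=[reel,joint,ingot,grate,hinge,peg,lens]
Tick 9: prefer A, both empty, nothing taken; A=[-] B=[-] C=[reel,joint,ingot,grate,hinge,peg,lens]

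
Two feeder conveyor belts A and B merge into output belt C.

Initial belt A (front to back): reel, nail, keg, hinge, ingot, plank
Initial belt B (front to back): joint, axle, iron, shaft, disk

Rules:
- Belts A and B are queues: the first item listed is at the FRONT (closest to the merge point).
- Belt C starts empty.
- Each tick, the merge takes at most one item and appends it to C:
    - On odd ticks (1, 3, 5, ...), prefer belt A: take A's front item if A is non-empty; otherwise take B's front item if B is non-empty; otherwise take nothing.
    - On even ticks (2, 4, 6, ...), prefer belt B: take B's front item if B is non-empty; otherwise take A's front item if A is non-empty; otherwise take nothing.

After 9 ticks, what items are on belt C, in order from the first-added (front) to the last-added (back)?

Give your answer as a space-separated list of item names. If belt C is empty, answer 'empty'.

Tick 1: prefer A, take reel from A; A=[nail,keg,hinge,ingot,plank] B=[joint,axle,iron,shaft,disk] C=[reel]
Tick 2: prefer B, take joint from B; A=[nail,keg,hinge,ingot,plank] B=[axle,iron,shaft,disk] C=[reel,joint]
Tick 3: prefer A, take nail from A; A=[keg,hinge,ingot,plank] B=[axle,iron,shaft,disk] C=[reel,joint,nail]
Tick 4: prefer B, take axle from B; A=[keg,hinge,ingot,plank] B=[iron,shaft,disk] C=[reel,joint,nail,axle]
Tick 5: prefer A, take keg from A; A=[hinge,ingot,plank] B=[iron,shaft,disk] C=[reel,joint,nail,axle,keg]
Tick 6: prefer B, take iron from B; A=[hinge,ingot,plank] B=[shaft,disk] C=[reel,joint,nail,axle,keg,iron]
Tick 7: prefer A, take hinge from A; A=[ingot,plank] B=[shaft,disk] C=[reel,joint,nail,axle,keg,iron,hinge]
Tick 8: prefer B, take shaft from B; A=[ingot,plank] B=[disk] C=[reel,joint,nail,axle,keg,iron,hinge,shaft]
Tick 9: prefer A, take ingot from A; A=[plank] B=[disk] C=[reel,joint,nail,axle,keg,iron,hinge,shaft,ingot]

Answer: reel joint nail axle keg iron hinge shaft ingot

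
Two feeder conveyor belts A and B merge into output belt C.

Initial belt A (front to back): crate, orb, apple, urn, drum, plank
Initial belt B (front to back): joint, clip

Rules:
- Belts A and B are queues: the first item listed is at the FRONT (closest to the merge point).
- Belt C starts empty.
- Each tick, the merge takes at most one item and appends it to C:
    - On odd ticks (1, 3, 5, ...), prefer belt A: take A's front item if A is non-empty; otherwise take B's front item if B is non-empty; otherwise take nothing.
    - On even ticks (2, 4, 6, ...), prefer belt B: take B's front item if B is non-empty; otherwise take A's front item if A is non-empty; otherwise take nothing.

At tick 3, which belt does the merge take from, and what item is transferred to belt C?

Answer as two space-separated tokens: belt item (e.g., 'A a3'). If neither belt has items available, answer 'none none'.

Tick 1: prefer A, take crate from A; A=[orb,apple,urn,drum,plank] B=[joint,clip] C=[crate]
Tick 2: prefer B, take joint from B; A=[orb,apple,urn,drum,plank] B=[clip] C=[crate,joint]
Tick 3: prefer A, take orb from A; A=[apple,urn,drum,plank] B=[clip] C=[crate,joint,orb]

Answer: A orb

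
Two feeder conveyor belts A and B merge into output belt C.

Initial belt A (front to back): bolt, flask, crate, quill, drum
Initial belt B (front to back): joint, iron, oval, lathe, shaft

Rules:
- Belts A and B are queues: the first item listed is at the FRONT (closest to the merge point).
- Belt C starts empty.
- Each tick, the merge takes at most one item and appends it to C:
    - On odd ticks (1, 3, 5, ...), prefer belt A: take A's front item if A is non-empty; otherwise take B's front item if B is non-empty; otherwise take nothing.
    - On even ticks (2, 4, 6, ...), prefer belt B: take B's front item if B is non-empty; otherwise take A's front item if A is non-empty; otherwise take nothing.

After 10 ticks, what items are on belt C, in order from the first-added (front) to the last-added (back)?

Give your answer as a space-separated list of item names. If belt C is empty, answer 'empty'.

Answer: bolt joint flask iron crate oval quill lathe drum shaft

Derivation:
Tick 1: prefer A, take bolt from A; A=[flask,crate,quill,drum] B=[joint,iron,oval,lathe,shaft] C=[bolt]
Tick 2: prefer B, take joint from B; A=[flask,crate,quill,drum] B=[iron,oval,lathe,shaft] C=[bolt,joint]
Tick 3: prefer A, take flask from A; A=[crate,quill,drum] B=[iron,oval,lathe,shaft] C=[bolt,joint,flask]
Tick 4: prefer B, take iron from B; A=[crate,quill,drum] B=[oval,lathe,shaft] C=[bolt,joint,flask,iron]
Tick 5: prefer A, take crate from A; A=[quill,drum] B=[oval,lathe,shaft] C=[bolt,joint,flask,iron,crate]
Tick 6: prefer B, take oval from B; A=[quill,drum] B=[lathe,shaft] C=[bolt,joint,flask,iron,crate,oval]
Tick 7: prefer A, take quill from A; A=[drum] B=[lathe,shaft] C=[bolt,joint,flask,iron,crate,oval,quill]
Tick 8: prefer B, take lathe from B; A=[drum] B=[shaft] C=[bolt,joint,flask,iron,crate,oval,quill,lathe]
Tick 9: prefer A, take drum from A; A=[-] B=[shaft] C=[bolt,joint,flask,iron,crate,oval,quill,lathe,drum]
Tick 10: prefer B, take shaft from B; A=[-] B=[-] C=[bolt,joint,flask,iron,crate,oval,quill,lathe,drum,shaft]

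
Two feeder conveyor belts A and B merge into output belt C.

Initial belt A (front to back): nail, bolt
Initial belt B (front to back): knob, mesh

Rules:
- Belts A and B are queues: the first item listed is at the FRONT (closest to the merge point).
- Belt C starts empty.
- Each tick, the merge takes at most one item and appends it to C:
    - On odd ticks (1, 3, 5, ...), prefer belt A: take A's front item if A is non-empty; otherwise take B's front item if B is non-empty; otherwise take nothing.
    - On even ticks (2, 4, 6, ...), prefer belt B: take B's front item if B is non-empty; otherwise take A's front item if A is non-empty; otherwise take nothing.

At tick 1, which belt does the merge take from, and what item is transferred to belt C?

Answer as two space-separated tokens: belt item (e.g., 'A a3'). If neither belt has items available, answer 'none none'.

Tick 1: prefer A, take nail from A; A=[bolt] B=[knob,mesh] C=[nail]

Answer: A nail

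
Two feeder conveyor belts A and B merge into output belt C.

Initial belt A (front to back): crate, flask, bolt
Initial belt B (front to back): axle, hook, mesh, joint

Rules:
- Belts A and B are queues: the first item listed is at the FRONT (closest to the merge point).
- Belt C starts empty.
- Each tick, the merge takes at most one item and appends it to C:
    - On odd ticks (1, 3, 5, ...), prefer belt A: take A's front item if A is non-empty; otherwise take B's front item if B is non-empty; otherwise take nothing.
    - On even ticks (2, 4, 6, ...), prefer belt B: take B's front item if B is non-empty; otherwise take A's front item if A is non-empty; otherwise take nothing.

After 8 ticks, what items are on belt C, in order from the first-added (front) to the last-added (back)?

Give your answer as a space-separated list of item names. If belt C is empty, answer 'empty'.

Answer: crate axle flask hook bolt mesh joint

Derivation:
Tick 1: prefer A, take crate from A; A=[flask,bolt] B=[axle,hook,mesh,joint] C=[crate]
Tick 2: prefer B, take axle from B; A=[flask,bolt] B=[hook,mesh,joint] C=[crate,axle]
Tick 3: prefer A, take flask from A; A=[bolt] B=[hook,mesh,joint] C=[crate,axle,flask]
Tick 4: prefer B, take hook from B; A=[bolt] B=[mesh,joint] C=[crate,axle,flask,hook]
Tick 5: prefer A, take bolt from A; A=[-] B=[mesh,joint] C=[crate,axle,flask,hook,bolt]
Tick 6: prefer B, take mesh from B; A=[-] B=[joint] C=[crate,axle,flask,hook,bolt,mesh]
Tick 7: prefer A, take joint from B; A=[-] B=[-] C=[crate,axle,flask,hook,bolt,mesh,joint]
Tick 8: prefer B, both empty, nothing taken; A=[-] B=[-] C=[crate,axle,flask,hook,bolt,mesh,joint]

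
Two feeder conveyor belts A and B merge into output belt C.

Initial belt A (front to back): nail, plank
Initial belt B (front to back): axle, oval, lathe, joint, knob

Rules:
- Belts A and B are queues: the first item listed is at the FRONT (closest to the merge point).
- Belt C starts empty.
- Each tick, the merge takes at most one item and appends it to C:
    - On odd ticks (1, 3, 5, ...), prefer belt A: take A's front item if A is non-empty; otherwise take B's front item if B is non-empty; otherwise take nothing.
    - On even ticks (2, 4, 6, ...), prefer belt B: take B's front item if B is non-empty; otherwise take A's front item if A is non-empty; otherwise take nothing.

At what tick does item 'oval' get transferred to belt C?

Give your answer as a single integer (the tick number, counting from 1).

Answer: 4

Derivation:
Tick 1: prefer A, take nail from A; A=[plank] B=[axle,oval,lathe,joint,knob] C=[nail]
Tick 2: prefer B, take axle from B; A=[plank] B=[oval,lathe,joint,knob] C=[nail,axle]
Tick 3: prefer A, take plank from A; A=[-] B=[oval,lathe,joint,knob] C=[nail,axle,plank]
Tick 4: prefer B, take oval from B; A=[-] B=[lathe,joint,knob] C=[nail,axle,plank,oval]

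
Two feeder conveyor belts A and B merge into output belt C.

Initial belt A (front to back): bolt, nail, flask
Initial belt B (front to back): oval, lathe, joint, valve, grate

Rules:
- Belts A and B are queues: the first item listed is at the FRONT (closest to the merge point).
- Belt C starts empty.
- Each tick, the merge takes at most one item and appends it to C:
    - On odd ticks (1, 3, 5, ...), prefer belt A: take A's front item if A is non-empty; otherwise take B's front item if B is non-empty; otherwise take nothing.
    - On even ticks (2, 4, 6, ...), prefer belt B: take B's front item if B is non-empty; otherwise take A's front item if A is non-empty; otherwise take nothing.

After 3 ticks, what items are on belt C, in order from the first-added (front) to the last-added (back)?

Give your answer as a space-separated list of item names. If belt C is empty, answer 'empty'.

Answer: bolt oval nail

Derivation:
Tick 1: prefer A, take bolt from A; A=[nail,flask] B=[oval,lathe,joint,valve,grate] C=[bolt]
Tick 2: prefer B, take oval from B; A=[nail,flask] B=[lathe,joint,valve,grate] C=[bolt,oval]
Tick 3: prefer A, take nail from A; A=[flask] B=[lathe,joint,valve,grate] C=[bolt,oval,nail]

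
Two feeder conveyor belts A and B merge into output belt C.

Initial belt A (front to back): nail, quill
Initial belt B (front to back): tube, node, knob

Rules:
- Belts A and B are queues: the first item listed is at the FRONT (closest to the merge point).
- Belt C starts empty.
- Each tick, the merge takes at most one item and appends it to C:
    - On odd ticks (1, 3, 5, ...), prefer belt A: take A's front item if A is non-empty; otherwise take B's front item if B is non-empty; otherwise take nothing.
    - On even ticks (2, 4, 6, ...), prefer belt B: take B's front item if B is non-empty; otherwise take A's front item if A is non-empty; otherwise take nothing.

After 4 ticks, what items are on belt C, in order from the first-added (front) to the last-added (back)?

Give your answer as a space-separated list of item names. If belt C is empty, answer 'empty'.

Tick 1: prefer A, take nail from A; A=[quill] B=[tube,node,knob] C=[nail]
Tick 2: prefer B, take tube from B; A=[quill] B=[node,knob] C=[nail,tube]
Tick 3: prefer A, take quill from A; A=[-] B=[node,knob] C=[nail,tube,quill]
Tick 4: prefer B, take node from B; A=[-] B=[knob] C=[nail,tube,quill,node]

Answer: nail tube quill node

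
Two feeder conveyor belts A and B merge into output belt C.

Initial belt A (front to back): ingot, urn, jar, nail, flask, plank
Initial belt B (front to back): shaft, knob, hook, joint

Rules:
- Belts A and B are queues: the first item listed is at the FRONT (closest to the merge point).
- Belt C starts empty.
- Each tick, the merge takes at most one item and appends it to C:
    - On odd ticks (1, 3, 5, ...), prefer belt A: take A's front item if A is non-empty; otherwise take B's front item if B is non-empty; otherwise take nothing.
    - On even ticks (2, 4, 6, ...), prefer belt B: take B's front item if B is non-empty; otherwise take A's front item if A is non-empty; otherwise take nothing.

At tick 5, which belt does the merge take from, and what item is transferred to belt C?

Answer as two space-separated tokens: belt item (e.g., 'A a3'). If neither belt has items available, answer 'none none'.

Answer: A jar

Derivation:
Tick 1: prefer A, take ingot from A; A=[urn,jar,nail,flask,plank] B=[shaft,knob,hook,joint] C=[ingot]
Tick 2: prefer B, take shaft from B; A=[urn,jar,nail,flask,plank] B=[knob,hook,joint] C=[ingot,shaft]
Tick 3: prefer A, take urn from A; A=[jar,nail,flask,plank] B=[knob,hook,joint] C=[ingot,shaft,urn]
Tick 4: prefer B, take knob from B; A=[jar,nail,flask,plank] B=[hook,joint] C=[ingot,shaft,urn,knob]
Tick 5: prefer A, take jar from A; A=[nail,flask,plank] B=[hook,joint] C=[ingot,shaft,urn,knob,jar]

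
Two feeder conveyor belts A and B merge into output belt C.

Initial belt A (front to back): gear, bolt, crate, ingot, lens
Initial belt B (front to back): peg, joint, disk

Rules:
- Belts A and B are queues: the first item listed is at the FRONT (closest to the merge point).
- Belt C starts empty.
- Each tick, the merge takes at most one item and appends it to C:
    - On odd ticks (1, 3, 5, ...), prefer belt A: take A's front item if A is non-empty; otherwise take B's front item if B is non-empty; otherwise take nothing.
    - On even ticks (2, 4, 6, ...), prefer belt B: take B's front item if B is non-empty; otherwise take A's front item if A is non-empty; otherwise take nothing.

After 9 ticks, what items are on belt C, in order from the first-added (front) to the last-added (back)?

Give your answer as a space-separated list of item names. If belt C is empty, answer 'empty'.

Answer: gear peg bolt joint crate disk ingot lens

Derivation:
Tick 1: prefer A, take gear from A; A=[bolt,crate,ingot,lens] B=[peg,joint,disk] C=[gear]
Tick 2: prefer B, take peg from B; A=[bolt,crate,ingot,lens] B=[joint,disk] C=[gear,peg]
Tick 3: prefer A, take bolt from A; A=[crate,ingot,lens] B=[joint,disk] C=[gear,peg,bolt]
Tick 4: prefer B, take joint from B; A=[crate,ingot,lens] B=[disk] C=[gear,peg,bolt,joint]
Tick 5: prefer A, take crate from A; A=[ingot,lens] B=[disk] C=[gear,peg,bolt,joint,crate]
Tick 6: prefer B, take disk from B; A=[ingot,lens] B=[-] C=[gear,peg,bolt,joint,crate,disk]
Tick 7: prefer A, take ingot from A; A=[lens] B=[-] C=[gear,peg,bolt,joint,crate,disk,ingot]
Tick 8: prefer B, take lens from A; A=[-] B=[-] C=[gear,peg,bolt,joint,crate,disk,ingot,lens]
Tick 9: prefer A, both empty, nothing taken; A=[-] B=[-] C=[gear,peg,bolt,joint,crate,disk,ingot,lens]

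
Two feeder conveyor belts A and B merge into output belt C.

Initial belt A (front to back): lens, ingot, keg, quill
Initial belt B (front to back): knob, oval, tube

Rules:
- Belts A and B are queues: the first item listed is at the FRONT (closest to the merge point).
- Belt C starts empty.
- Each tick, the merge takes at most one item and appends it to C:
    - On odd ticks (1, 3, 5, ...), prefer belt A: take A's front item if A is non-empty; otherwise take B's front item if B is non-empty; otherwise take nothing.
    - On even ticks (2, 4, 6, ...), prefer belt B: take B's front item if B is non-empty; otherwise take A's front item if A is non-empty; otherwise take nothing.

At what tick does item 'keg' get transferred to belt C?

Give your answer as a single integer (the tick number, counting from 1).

Answer: 5

Derivation:
Tick 1: prefer A, take lens from A; A=[ingot,keg,quill] B=[knob,oval,tube] C=[lens]
Tick 2: prefer B, take knob from B; A=[ingot,keg,quill] B=[oval,tube] C=[lens,knob]
Tick 3: prefer A, take ingot from A; A=[keg,quill] B=[oval,tube] C=[lens,knob,ingot]
Tick 4: prefer B, take oval from B; A=[keg,quill] B=[tube] C=[lens,knob,ingot,oval]
Tick 5: prefer A, take keg from A; A=[quill] B=[tube] C=[lens,knob,ingot,oval,keg]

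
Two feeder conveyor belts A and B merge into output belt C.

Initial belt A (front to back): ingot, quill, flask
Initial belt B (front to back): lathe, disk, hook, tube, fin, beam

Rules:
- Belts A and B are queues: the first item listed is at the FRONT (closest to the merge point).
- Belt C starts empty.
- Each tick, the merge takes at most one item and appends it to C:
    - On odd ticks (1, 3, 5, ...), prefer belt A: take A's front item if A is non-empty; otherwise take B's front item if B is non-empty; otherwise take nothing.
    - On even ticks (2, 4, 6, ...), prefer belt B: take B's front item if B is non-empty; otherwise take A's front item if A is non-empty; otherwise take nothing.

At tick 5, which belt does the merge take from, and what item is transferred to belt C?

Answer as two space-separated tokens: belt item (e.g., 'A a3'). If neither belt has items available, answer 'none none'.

Tick 1: prefer A, take ingot from A; A=[quill,flask] B=[lathe,disk,hook,tube,fin,beam] C=[ingot]
Tick 2: prefer B, take lathe from B; A=[quill,flask] B=[disk,hook,tube,fin,beam] C=[ingot,lathe]
Tick 3: prefer A, take quill from A; A=[flask] B=[disk,hook,tube,fin,beam] C=[ingot,lathe,quill]
Tick 4: prefer B, take disk from B; A=[flask] B=[hook,tube,fin,beam] C=[ingot,lathe,quill,disk]
Tick 5: prefer A, take flask from A; A=[-] B=[hook,tube,fin,beam] C=[ingot,lathe,quill,disk,flask]

Answer: A flask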